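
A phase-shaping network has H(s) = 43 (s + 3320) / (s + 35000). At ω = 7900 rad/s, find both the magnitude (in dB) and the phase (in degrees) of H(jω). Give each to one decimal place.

|j7900 + 3320| = √(7900² + 3320²) = 8569
|j7900 + 35000| = √(7900² + 35000²) = 3.588e+04
|H(j7900)| = 43 × 8569 / 3.588e+04 = 10.27
20 log₁₀(10.27) = 20.23 dB
∠(j7900 + 3320) = arctan(7900/3320) = 67.21°
∠(j7900 + 35000) = arctan(7900/35000) = 12.72°
∠H(j7900) = 67.21° − 12.72° = 54.49°

|H| = 20.2 dB, ∠H = 54.5°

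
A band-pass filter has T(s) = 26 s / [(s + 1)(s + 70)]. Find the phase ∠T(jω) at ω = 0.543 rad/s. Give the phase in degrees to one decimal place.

∠(j0.543) = 90.00°
∠(j0.543 + 1) = arctan(0.543/1) = 28.50°
∠(j0.543 + 70) = arctan(0.543/70) = 0.44°
∠T(j0.543) = 90.00° − (28.50° + 0.44°) = 61.05°

61.1°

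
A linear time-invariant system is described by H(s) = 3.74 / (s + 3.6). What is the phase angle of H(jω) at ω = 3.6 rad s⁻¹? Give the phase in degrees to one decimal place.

∠(j3.6 + 3.6) = arctan(3.6/3.6) = 45.00°
∠H(j3.6) = −45.00° = -45.00°

-45.0 deg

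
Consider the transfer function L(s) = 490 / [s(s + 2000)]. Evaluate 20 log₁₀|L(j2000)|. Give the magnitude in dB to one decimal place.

-81.2 dB

|j2000 + 2000| = √(2000² + 2000²) = 2828
|j2000| = 2000
|L(j2000)| = 490 / (2828 × 2000) = 8.6621e-05
20 log₁₀(8.6621e-05) = -81.25 dB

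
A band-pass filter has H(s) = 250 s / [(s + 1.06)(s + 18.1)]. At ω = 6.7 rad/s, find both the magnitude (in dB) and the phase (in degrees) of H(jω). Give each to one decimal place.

|H| = 22.1 dB, ∠H = -11.3 deg

|j6.7| = 6.7
|j6.7 + 1.06| = √(6.7² + 1.06²) = 6.783
|j6.7 + 18.1| = √(6.7² + 18.1²) = 19.3
|H(j6.7)| = 250 × 6.7 / (6.783 × 19.3) = 12.794
20 log₁₀(12.794) = 22.14 dB
∠(j6.7) = 90.00°
∠(j6.7 + 1.06) = arctan(6.7/1.06) = 81.01°
∠(j6.7 + 18.1) = arctan(6.7/18.1) = 20.31°
∠H(j6.7) = 90.00° − (81.01° + 20.31°) = -11.32°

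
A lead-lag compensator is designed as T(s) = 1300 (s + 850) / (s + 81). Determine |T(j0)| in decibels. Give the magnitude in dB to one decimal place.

T(0) = 1300 × 850 / 81 = 13642
20 log₁₀(13642) = 82.70 dB

82.7 dB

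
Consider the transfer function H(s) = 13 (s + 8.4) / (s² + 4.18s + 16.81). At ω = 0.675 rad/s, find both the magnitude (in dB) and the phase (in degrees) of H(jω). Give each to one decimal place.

|j0.675 + 8.4| = √(0.675² + 8.4²) = 8.427
|(j0.675)² + 4.18(j0.675) + 16.81| = |16.354 + j2.8215| = 16.6
|H(j0.675)| = 13 × 8.427 / 16.6 = 6.6011
20 log₁₀(6.6011) = 16.39 dB
∠(j0.675 + 8.4) = arctan(0.675/8.4) = 4.59°
∠[(j0.675)² + 4.18(j0.675) + 16.81] = ∠[16.354 + j2.8215] = 9.79°
∠H(j0.675) = 4.59° − 9.79° = -5.19°

|H| = 16.4 dB, ∠H = -5.2 deg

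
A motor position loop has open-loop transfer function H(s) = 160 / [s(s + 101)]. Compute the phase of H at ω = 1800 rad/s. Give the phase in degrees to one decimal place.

∠(j1800 + 101) = arctan(1800/101) = 86.79°
∠(j1800) = 90.00°
∠H(j1800) = − (86.79° + 90.00°) = -176.79°

-176.8°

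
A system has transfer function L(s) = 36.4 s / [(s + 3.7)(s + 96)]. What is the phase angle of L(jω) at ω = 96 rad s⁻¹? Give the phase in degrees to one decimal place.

-42.8 deg

∠(j96) = 90.00°
∠(j96 + 3.7) = arctan(96/3.7) = 87.79°
∠(j96 + 96) = arctan(96/96) = 45.00°
∠L(j96) = 90.00° − (87.79° + 45.00°) = -42.79°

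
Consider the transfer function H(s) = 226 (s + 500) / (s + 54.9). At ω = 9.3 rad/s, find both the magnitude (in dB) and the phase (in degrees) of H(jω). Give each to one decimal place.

|H| = 66.1 dB, ∠H = -8.5 deg

|j9.3 + 500| = √(9.3² + 500²) = 500.1
|j9.3 + 54.9| = √(9.3² + 54.9²) = 55.68
|H(j9.3)| = 226 × 500.1 / 55.68 = 2029.7
20 log₁₀(2029.7) = 66.15 dB
∠(j9.3 + 500) = arctan(9.3/500) = 1.07°
∠(j9.3 + 54.9) = arctan(9.3/54.9) = 9.61°
∠H(j9.3) = 1.07° − 9.61° = -8.55°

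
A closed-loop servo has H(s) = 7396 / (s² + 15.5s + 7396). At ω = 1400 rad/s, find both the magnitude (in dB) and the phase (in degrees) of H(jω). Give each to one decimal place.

|(j1400)² + 15.5(j1400) + 7396| = |-1.9526e+06 + j21700| = 1.953e+06
|H(j1400)| = 7396 / 1.953e+06 = 0.0037875
20 log₁₀(0.0037875) = -48.43 dB
∠[(j1400)² + 15.5(j1400) + 7396] = ∠[-1.9526e+06 + j21700] = 179.36°
∠H(j1400) = −179.36° = -179.36°

|H| = -48.4 dB, ∠H = -179.4°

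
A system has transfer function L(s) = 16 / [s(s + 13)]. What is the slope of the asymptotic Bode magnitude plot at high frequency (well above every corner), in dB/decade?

With 0 zeros and 2 poles, the high-frequency asymptotic slope is 20 × (0 − 2) = -40 dB/decade.

-40 dB/decade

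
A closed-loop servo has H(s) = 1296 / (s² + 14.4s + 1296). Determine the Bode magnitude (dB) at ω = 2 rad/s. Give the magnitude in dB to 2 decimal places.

0.02 dB

|(j2)² + 14.4(j2) + 1296| = |1292 + j28.8| = 1292
|H(j2)| = 1296 / 1292 = 1.0028
20 log₁₀(1.0028) = 0.025 dB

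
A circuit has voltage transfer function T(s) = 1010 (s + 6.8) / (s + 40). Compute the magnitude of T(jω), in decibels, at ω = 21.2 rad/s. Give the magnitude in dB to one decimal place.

53.9 dB

|j21.2 + 6.8| = √(21.2² + 6.8²) = 22.26
|j21.2 + 40| = √(21.2² + 40²) = 45.27
|T(j21.2)| = 1010 × 22.26 / 45.27 = 496.71
20 log₁₀(496.71) = 53.92 dB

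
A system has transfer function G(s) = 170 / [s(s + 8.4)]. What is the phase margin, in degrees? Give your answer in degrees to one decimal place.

35.5°

Gain crossover: |G(jω)| = 1 at ω ≈ 11.8 rad s⁻¹.
∠G(j11.8) = −90° − arctan(11.8/8.4) ≈ -144.47°
PM = 180° + (-144.47°) = 35.53°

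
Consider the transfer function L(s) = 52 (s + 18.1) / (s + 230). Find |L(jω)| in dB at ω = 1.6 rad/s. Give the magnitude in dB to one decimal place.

12.3 dB

|j1.6 + 18.1| = √(1.6² + 18.1²) = 18.17
|j1.6 + 230| = √(1.6² + 230²) = 230
|L(j1.6)| = 52 × 18.17 / 230 = 4.108
20 log₁₀(4.108) = 12.27 dB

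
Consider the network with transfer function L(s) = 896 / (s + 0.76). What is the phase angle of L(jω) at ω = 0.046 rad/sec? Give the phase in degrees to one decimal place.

∠(j0.046 + 0.76) = arctan(0.046/0.76) = 3.46°
∠L(j0.046) = −3.46° = -3.46°

-3.5°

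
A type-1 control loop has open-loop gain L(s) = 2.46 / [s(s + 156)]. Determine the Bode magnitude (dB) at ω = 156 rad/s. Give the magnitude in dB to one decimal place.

|j156 + 156| = √(156² + 156²) = 220.6
|j156| = 156
|L(j156)| = 2.46 / (220.6 × 156) = 7.1478e-05
20 log₁₀(7.1478e-05) = -82.92 dB

-82.9 dB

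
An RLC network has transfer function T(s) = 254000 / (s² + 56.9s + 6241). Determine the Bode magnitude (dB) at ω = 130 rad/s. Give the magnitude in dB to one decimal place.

|(j130)² + 56.9(j130) + 6241| = |-10659 + j7397| = 1.297e+04
|T(j130)| = 254000 / 1.297e+04 = 19.577
20 log₁₀(19.577) = 25.84 dB

25.8 dB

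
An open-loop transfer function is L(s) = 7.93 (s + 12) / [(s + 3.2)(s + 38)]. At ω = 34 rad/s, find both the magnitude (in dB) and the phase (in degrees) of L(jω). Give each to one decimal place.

|L| = -15.7 dB, ∠L = -55.9°

|j34 + 12| = √(34² + 12²) = 36.06
|j34 + 3.2| = √(34² + 3.2²) = 34.15
|j34 + 38| = √(34² + 38²) = 50.99
|L(j34)| = 7.93 × 36.06 / (34.15 × 50.99) = 0.1642
20 log₁₀(0.1642) = -15.69 dB
∠(j34 + 12) = arctan(34/12) = 70.56°
∠(j34 + 3.2) = arctan(34/3.2) = 84.62°
∠(j34 + 38) = arctan(34/38) = 41.82°
∠L(j34) = 70.56° − (84.62° + 41.82°) = -55.88°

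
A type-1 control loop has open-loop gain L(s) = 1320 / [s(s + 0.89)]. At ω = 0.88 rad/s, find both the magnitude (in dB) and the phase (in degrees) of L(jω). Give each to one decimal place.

|j0.88 + 0.89| = √(0.88² + 0.89²) = 1.252
|j0.88| = 0.88
|L(j0.88)| = 1320 / (1.252 × 0.88) = 1198.5
20 log₁₀(1198.5) = 61.57 dB
∠(j0.88 + 0.89) = arctan(0.88/0.89) = 44.68°
∠(j0.88) = 90.00°
∠L(j0.88) = − (44.68° + 90.00°) = -134.68°

|L| = 61.6 dB, ∠L = -134.7 deg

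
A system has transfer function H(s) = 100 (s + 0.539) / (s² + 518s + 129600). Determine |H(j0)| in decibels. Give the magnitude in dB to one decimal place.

-67.6 dB

H(0) = 100 × 0.539 / 129600 = 0.0004159
20 log₁₀(0.0004159) = -67.62 dB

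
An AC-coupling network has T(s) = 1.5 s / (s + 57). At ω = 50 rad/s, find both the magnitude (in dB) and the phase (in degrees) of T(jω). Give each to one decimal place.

|T| = -0.1 dB, ∠T = 48.7°

|j50| = 50
|j50 + 57| = √(50² + 57²) = 75.82
|T(j50)| = 1.5 × 50 / 75.82 = 0.98916
20 log₁₀(0.98916) = -0.09 dB
∠(j50) = 90.00°
∠(j50 + 57) = arctan(50/57) = 41.26°
∠T(j50) = 90.00° − 41.26° = 48.74°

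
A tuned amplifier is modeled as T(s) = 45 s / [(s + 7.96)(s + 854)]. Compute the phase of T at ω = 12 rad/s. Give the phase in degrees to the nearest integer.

33°

∠(j12) = 90.00°
∠(j12 + 7.96) = arctan(12/7.96) = 56.44°
∠(j12 + 854) = arctan(12/854) = 0.81°
∠T(j12) = 90.00° − (56.44° + 0.81°) = 32.75°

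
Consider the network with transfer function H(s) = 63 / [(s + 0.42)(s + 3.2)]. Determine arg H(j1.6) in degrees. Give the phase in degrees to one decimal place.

∠(j1.6 + 0.42) = arctan(1.6/0.42) = 75.29°
∠(j1.6 + 3.2) = arctan(1.6/3.2) = 26.57°
∠H(j1.6) = − (75.29° + 26.57°) = -101.86°

-101.9°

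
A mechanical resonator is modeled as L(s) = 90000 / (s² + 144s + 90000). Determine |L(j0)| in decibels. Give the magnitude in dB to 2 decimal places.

0.00 dB

L(0) = 90000 / 90000 = 1
20 log₁₀(1) = 0.000 dB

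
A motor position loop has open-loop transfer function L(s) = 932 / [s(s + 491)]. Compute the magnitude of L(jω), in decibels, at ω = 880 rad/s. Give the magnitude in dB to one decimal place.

|j880 + 491| = √(880² + 491²) = 1008
|j880| = 880
|L(j880)| = 932 / (1008 × 880) = 0.001051
20 log₁₀(0.001051) = -59.57 dB

-59.6 dB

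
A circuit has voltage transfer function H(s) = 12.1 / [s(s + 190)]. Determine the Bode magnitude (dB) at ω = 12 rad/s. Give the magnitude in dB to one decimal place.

|j12 + 190| = √(12² + 190²) = 190.4
|j12| = 12
|H(j12)| = 12.1 / (190.4 × 12) = 0.0052965
20 log₁₀(0.0052965) = -45.52 dB

-45.5 dB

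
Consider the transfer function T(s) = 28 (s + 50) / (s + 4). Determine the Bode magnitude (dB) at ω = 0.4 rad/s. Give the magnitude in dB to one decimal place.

50.8 dB

|j0.4 + 50| = √(0.4² + 50²) = 50
|j0.4 + 4| = √(0.4² + 4²) = 4.02
|T(j0.4)| = 28 × 50 / 4.02 = 348.27
20 log₁₀(348.27) = 50.84 dB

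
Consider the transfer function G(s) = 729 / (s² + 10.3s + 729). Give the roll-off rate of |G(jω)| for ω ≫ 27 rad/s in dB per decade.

-40 dB/decade

With 0 zeros and 2 poles, the high-frequency asymptotic slope is 20 × (0 − 2) = -40 dB/decade.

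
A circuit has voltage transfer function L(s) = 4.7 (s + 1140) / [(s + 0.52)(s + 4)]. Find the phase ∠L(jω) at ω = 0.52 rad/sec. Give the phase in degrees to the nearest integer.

∠(j0.52 + 1140) = arctan(0.52/1140) = 0.03°
∠(j0.52 + 0.52) = arctan(0.52/0.52) = 45.00°
∠(j0.52 + 4) = arctan(0.52/4) = 7.41°
∠L(j0.52) = 0.03° − (45.00° + 7.41°) = -52.38°

-52°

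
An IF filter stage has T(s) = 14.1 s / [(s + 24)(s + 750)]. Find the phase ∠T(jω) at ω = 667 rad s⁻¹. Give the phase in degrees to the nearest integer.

-40°

∠(j667) = 90.00°
∠(j667 + 24) = arctan(667/24) = 87.94°
∠(j667 + 750) = arctan(667/750) = 41.65°
∠T(j667) = 90.00° − (87.94° + 41.65°) = -39.59°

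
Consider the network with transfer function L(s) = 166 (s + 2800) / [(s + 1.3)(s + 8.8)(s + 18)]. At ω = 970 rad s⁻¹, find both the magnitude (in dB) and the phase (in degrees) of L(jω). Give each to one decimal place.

|L| = -65.4 dB, ∠L = -249.2°

|j970 + 2800| = √(970² + 2800²) = 2963
|j970 + 1.3| = √(970² + 1.3²) = 970
|j970 + 8.8| = √(970² + 8.8²) = 970
|j970 + 18| = √(970² + 18²) = 970.2
|L(j970)| = 166 × 2963 / (970 × 970 × 970.2) = 0.00053885
20 log₁₀(0.00053885) = -65.37 dB
∠(j970 + 2800) = arctan(970/2800) = 19.11°
∠(j970 + 1.3) = arctan(970/1.3) = 89.92°
∠(j970 + 8.8) = arctan(970/8.8) = 89.48°
∠(j970 + 18) = arctan(970/18) = 88.94°
∠L(j970) = 19.11° − (89.92° + 89.48° + 88.94°) = -249.23°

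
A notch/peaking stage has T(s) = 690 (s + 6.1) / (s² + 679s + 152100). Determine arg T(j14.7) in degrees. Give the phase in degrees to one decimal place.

63.7°

∠(j14.7 + 6.1) = arctan(14.7/6.1) = 67.46°
∠[(j14.7)² + 679(j14.7) + 152100] = ∠[1.5188e+05 + j9981.3] = 3.76°
∠T(j14.7) = 67.46° − 3.76° = 63.70°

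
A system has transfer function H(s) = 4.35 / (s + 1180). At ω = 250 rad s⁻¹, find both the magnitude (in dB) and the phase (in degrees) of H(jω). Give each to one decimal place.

|j250 + 1180| = √(250² + 1180²) = 1206
|H(j250)| = 4.35 / 1206 = 0.0036064
20 log₁₀(0.0036064) = -48.86 dB
∠(j250 + 1180) = arctan(250/1180) = 11.96°
∠H(j250) = −11.96° = -11.96°

|H| = -48.9 dB, ∠H = -12.0 deg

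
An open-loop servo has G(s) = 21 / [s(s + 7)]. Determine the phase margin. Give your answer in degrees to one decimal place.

Gain crossover: |G(jω)| = 1 at ω ≈ 2.79 rad s⁻¹.
∠G(j2.79) = −90° − arctan(2.79/7) ≈ -111.71°
PM = 180° + (-111.71°) = 68.29°

68.3°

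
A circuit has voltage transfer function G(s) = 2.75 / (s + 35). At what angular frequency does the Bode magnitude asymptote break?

35 rad/s

The single real pole at s = −35 gives a corner at ω = 35 rad/s.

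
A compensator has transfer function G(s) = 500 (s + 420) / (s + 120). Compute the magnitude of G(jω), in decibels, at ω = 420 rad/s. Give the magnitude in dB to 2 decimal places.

56.65 dB

|j420 + 420| = √(420² + 420²) = 594
|j420 + 120| = √(420² + 120²) = 436.8
|G(j420)| = 500 × 594 / 436.8 = 679.9
20 log₁₀(679.9) = 56.649 dB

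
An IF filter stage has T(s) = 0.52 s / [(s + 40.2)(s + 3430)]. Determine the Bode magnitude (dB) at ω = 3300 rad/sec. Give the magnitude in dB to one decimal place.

-79.2 dB

|j3300| = 3300
|j3300 + 40.2| = √(3300² + 40.2²) = 3300
|j3300 + 3430| = √(3300² + 3430²) = 4760
|T(j3300)| = 0.52 × 3300 / (3300 × 4760) = 0.00010924
20 log₁₀(0.00010924) = -79.23 dB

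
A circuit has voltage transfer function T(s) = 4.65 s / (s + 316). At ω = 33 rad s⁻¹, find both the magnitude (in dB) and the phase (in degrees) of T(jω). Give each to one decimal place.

|T| = -6.3 dB, ∠T = 84.0°

|j33| = 33
|j33 + 316| = √(33² + 316²) = 317.7
|T(j33)| = 4.65 × 33 / 317.7 = 0.48297
20 log₁₀(0.48297) = -6.32 dB
∠(j33) = 90.00°
∠(j33 + 316) = arctan(33/316) = 5.96°
∠T(j33) = 90.00° − 5.96° = 84.04°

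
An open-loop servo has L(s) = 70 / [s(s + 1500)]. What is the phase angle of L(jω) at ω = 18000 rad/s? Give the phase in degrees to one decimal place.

-175.2°

∠(j18000 + 1500) = arctan(18000/1500) = 85.24°
∠(j18000) = 90.00°
∠L(j18000) = − (85.24° + 90.00°) = -175.24°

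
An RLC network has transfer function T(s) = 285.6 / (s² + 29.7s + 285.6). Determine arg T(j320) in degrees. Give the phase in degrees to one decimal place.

-174.7°

∠[(j320)² + 29.7(j320) + 285.6] = ∠[-1.0211e+05 + j9504] = 174.68°
∠T(j320) = −174.68° = -174.68°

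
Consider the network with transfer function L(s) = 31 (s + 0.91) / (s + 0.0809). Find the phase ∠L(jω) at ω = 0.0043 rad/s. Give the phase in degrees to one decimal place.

-2.8 deg

∠(j0.0043 + 0.91) = arctan(0.0043/0.91) = 0.27°
∠(j0.0043 + 0.0809) = arctan(0.0043/0.0809) = 3.04°
∠L(j0.0043) = 0.27° − 3.04° = -2.77°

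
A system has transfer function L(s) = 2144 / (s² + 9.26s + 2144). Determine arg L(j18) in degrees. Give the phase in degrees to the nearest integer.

∠[(j18)² + 9.26(j18) + 2144] = ∠[1820 + j166.68] = 5.23°
∠L(j18) = −5.23° = -5.23°

-5 deg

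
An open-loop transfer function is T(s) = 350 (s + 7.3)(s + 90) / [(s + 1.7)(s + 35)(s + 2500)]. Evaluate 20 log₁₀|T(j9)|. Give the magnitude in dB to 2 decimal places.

|j9 + 7.3| = √(9² + 7.3²) = 11.59
|j9 + 90| = √(9² + 90²) = 90.45
|j9 + 1.7| = √(9² + 1.7²) = 9.159
|j9 + 35| = √(9² + 35²) = 36.14
|j9 + 2500| = √(9² + 2500²) = 2500
|T(j9)| = 350 × 11.59 × 90.45 / (9.159 × 36.14 × 2500) = 0.44333
20 log₁₀(0.44333) = -7.066 dB

-7.07 dB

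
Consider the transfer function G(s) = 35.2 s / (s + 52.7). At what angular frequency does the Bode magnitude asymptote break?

The single real pole at s = −52.7 gives a corner at ω = 52.7 rad/s.

52.7 rad/s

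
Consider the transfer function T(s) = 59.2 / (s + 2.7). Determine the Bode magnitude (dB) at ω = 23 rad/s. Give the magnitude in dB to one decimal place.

8.2 dB

|j23 + 2.7| = √(23² + 2.7²) = 23.16
|T(j23)| = 59.2 / 23.16 = 2.5564
20 log₁₀(2.5564) = 8.15 dB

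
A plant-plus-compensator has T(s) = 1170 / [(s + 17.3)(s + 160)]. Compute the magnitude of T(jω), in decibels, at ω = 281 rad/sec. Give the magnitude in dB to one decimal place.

-37.8 dB

|j281 + 17.3| = √(281² + 17.3²) = 281.5
|j281 + 160| = √(281² + 160²) = 323.4
|T(j281)| = 1170 / (281.5 × 323.4) = 0.012852
20 log₁₀(0.012852) = -37.82 dB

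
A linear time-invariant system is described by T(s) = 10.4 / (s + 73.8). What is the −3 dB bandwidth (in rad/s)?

73.8 rad/s

For a single-pole low-pass, the −3 dB point is at the pole: ω = 73.8 rad/s.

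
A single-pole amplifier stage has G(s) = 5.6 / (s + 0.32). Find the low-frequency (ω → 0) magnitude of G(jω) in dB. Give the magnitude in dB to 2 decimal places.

G(0) = 5.6 / 0.32 = 17.5
20 log₁₀(17.5) = 24.861 dB

24.86 dB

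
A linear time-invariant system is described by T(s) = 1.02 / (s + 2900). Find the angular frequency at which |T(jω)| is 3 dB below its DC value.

2900 rad/s

For a single-pole low-pass, the −3 dB point is at the pole: ω = 2900 rad/s.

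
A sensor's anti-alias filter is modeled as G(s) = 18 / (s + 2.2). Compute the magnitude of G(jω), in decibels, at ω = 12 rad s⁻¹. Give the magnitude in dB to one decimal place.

3.4 dB

|j12 + 2.2| = √(12² + 2.2²) = 12.2
|G(j12)| = 18 / 12.2 = 1.4754
20 log₁₀(1.4754) = 3.38 dB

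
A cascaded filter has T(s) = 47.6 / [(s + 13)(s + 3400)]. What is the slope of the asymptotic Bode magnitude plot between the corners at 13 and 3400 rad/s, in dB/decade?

In this band the factors already past their corner are: pole at 13; net slope = -20 dB/decade.

-20 dB/decade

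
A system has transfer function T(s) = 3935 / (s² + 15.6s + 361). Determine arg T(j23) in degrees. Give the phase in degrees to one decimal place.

∠[(j23)² + 15.6(j23) + 361] = ∠[-168 + j358.8] = 115.09°
∠T(j23) = −115.09° = -115.09°

-115.1 deg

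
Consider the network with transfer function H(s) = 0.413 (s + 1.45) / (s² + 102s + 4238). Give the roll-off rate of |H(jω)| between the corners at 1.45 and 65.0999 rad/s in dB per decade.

20 dB/decade

In this band the factors already past their corner are: zero at 1.45; net slope = 20 dB/decade.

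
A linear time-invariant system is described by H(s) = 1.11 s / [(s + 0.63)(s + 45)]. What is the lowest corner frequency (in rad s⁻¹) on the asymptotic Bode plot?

Break frequencies occur at each pole and zero magnitude: 0.63 rad s⁻¹, 45 rad s⁻¹.
The lowest is 0.63 rad s⁻¹.

0.63 rad s⁻¹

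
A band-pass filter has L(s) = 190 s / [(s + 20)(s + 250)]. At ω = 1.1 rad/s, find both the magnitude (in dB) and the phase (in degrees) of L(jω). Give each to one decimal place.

|j1.1| = 1.1
|j1.1 + 20| = √(1.1² + 20²) = 20.03
|j1.1 + 250| = √(1.1² + 250²) = 250
|L(j1.1)| = 190 × 1.1 / (20.03 × 250) = 0.041737
20 log₁₀(0.041737) = -27.59 dB
∠(j1.1) = 90.00°
∠(j1.1 + 20) = arctan(1.1/20) = 3.15°
∠(j1.1 + 250) = arctan(1.1/250) = 0.25°
∠L(j1.1) = 90.00° − (3.15° + 0.25°) = 86.60°

|L| = -27.6 dB, ∠L = 86.6 deg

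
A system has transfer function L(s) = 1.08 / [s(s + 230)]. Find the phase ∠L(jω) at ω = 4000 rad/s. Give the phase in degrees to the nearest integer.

∠(j4000 + 230) = arctan(4000/230) = 86.71°
∠(j4000) = 90.00°
∠L(j4000) = − (86.71° + 90.00°) = -176.71°

-177°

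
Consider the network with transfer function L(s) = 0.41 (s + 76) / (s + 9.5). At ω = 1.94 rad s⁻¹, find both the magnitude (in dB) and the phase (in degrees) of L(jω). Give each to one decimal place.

|L| = 10.1 dB, ∠L = -10.1°

|j1.94 + 76| = √(1.94² + 76²) = 76.02
|j1.94 + 9.5| = √(1.94² + 9.5²) = 9.696
|L(j1.94)| = 0.41 × 76.02 / 9.696 = 3.2147
20 log₁₀(3.2147) = 10.14 dB
∠(j1.94 + 76) = arctan(1.94/76) = 1.46°
∠(j1.94 + 9.5) = arctan(1.94/9.5) = 11.54°
∠L(j1.94) = 1.46° − 11.54° = -10.08°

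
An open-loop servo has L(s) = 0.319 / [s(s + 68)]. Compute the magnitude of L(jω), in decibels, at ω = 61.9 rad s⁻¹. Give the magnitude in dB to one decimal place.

|j61.9 + 68| = √(61.9² + 68²) = 91.95
|j61.9| = 61.9
|L(j61.9)| = 0.319 / (91.95 × 61.9) = 5.6044e-05
20 log₁₀(5.6044e-05) = -85.03 dB

-85.0 dB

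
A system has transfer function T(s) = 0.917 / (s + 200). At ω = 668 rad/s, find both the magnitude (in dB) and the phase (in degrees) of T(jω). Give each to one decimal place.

|j668 + 200| = √(668² + 200²) = 697.3
|T(j668)| = 0.917 / 697.3 = 0.0013151
20 log₁₀(0.0013151) = -57.62 dB
∠(j668 + 200) = arctan(668/200) = 73.33°
∠T(j668) = −73.33° = -73.33°

|T| = -57.6 dB, ∠T = -73.3°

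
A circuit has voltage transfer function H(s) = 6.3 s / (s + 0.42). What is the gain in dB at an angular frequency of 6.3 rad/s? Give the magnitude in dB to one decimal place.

16.0 dB

|j6.3| = 6.3
|j6.3 + 0.42| = √(6.3² + 0.42²) = 6.314
|H(j6.3)| = 6.3 × 6.3 / 6.314 = 6.286
20 log₁₀(6.286) = 15.97 dB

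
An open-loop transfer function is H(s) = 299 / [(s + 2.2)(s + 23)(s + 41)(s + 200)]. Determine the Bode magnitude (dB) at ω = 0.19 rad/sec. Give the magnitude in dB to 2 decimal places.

|j0.19 + 2.2| = √(0.19² + 2.2²) = 2.208
|j0.19 + 23| = √(0.19² + 23²) = 23
|j0.19 + 41| = √(0.19² + 41²) = 41
|j0.19 + 200| = √(0.19² + 200²) = 200
|H(j0.19)| = 299 / (2.208 × 23 × 41 × 200) = 0.00071792
20 log₁₀(0.00071792) = -62.879 dB

-62.88 dB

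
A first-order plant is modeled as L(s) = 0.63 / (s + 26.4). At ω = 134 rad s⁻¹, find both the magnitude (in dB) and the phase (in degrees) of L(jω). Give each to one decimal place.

|L| = -46.7 dB, ∠L = -78.9°

|j134 + 26.4| = √(134² + 26.4²) = 136.6
|L(j134)| = 0.63 / 136.6 = 0.0046128
20 log₁₀(0.0046128) = -46.72 dB
∠(j134 + 26.4) = arctan(134/26.4) = 78.85°
∠L(j134) = −78.85° = -78.85°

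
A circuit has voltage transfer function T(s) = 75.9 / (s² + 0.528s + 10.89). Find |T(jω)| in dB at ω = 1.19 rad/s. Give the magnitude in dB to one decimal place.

18.1 dB

|(j1.19)² + 0.528(j1.19) + 10.89| = |9.4739 + j0.62832| = 9.495
|T(j1.19)| = 75.9 / 9.495 = 7.9939
20 log₁₀(7.9939) = 18.06 dB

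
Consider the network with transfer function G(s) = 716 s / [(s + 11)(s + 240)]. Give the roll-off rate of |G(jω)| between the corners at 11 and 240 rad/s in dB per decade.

0 dB/decade

In this band the factors already past their corner are: 1 differentiator zero, pole at 11; net slope = 0 dB/decade.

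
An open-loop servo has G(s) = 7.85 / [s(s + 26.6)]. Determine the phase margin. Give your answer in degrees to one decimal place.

89.4°

Gain crossover: |G(jω)| = 1 at ω ≈ 0.295 rad/s.
∠G(j0.295) = −90° − arctan(0.295/26.6) ≈ -90.64°
PM = 180° + (-90.64°) = 89.36°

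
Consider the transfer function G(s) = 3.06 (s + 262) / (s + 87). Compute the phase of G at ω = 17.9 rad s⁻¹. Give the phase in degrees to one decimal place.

-7.7°

∠(j17.9 + 262) = arctan(17.9/262) = 3.91°
∠(j17.9 + 87) = arctan(17.9/87) = 11.63°
∠G(j17.9) = 3.91° − 11.63° = -7.72°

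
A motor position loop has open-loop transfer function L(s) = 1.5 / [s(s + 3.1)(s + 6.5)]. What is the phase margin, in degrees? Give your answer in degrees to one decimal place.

Gain crossover: |L(jω)| = 1 at ω ≈ 0.0744 rad/sec.
∠L(j0.0744) = −90° − arctan(0.0744/3.1) − arctan(0.0744/6.5) ≈ -92.03°
PM = 180° + (-92.03°) = 87.97°

88.0 deg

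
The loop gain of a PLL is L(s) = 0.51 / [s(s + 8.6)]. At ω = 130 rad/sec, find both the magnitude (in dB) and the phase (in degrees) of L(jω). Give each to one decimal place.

|L| = -90.4 dB, ∠L = -176.2°

|j130 + 8.6| = √(130² + 8.6²) = 130.3
|j130| = 130
|L(j130)| = 0.51 / (130.3 × 130) = 3.0112e-05
20 log₁₀(3.0112e-05) = -90.43 dB
∠(j130 + 8.6) = arctan(130/8.6) = 86.22°
∠(j130) = 90.00°
∠L(j130) = − (86.22° + 90.00°) = -176.22°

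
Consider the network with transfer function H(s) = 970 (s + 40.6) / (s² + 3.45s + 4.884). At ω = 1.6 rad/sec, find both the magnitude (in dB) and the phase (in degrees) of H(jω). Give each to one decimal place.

|j1.6 + 40.6| = √(1.6² + 40.6²) = 40.63
|(j1.6)² + 3.45(j1.6) + 4.884| = |2.324 + j5.52| = 5.989
|H(j1.6)| = 970 × 40.63 / 5.989 = 6580.5
20 log₁₀(6580.5) = 76.37 dB
∠(j1.6 + 40.6) = arctan(1.6/40.6) = 2.26°
∠[(j1.6)² + 3.45(j1.6) + 4.884] = ∠[2.324 + j5.52] = 67.17°
∠H(j1.6) = 2.26° − 67.17° = -64.91°

|H| = 76.4 dB, ∠H = -64.9 deg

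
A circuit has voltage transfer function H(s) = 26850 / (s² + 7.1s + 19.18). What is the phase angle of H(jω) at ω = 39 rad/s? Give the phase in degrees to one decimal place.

∠[(j39)² + 7.1(j39) + 19.18] = ∠[-1501.8 + j276.9] = 169.55°
∠H(j39) = −169.55° = -169.55°

-169.6°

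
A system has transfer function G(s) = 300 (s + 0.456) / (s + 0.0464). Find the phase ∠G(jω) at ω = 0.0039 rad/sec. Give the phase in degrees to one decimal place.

-4.3°

∠(j0.0039 + 0.456) = arctan(0.0039/0.456) = 0.49°
∠(j0.0039 + 0.0464) = arctan(0.0039/0.0464) = 4.80°
∠G(j0.0039) = 0.49° − 4.80° = -4.31°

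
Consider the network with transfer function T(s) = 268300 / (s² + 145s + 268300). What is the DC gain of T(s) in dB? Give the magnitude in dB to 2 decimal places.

T(0) = 268300 / 268300 = 1
20 log₁₀(1) = 0.000 dB

0.00 dB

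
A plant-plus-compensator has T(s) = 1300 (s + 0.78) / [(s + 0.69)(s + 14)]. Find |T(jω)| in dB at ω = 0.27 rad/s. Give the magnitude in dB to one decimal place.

40.3 dB

|j0.27 + 0.78| = √(0.27² + 0.78²) = 0.8254
|j0.27 + 0.69| = √(0.27² + 0.69²) = 0.7409
|j0.27 + 14| = √(0.27² + 14²) = 14
|T(j0.27)| = 1300 × 0.8254 / (0.7409 × 14) = 103.42
20 log₁₀(103.42) = 40.29 dB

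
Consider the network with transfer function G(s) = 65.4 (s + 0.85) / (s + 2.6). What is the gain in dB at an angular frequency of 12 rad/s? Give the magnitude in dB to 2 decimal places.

|j12 + 0.85| = √(12² + 0.85²) = 12.03
|j12 + 2.6| = √(12² + 2.6²) = 12.28
|G(j12)| = 65.4 × 12.03 / 12.28 = 64.077
20 log₁₀(64.077) = 36.134 dB

36.13 dB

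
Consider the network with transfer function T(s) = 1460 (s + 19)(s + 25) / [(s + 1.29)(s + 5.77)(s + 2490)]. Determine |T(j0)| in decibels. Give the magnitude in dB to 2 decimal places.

31.46 dB

T(0) = 1460 × 19 × 25 / (1.29 × 5.77 × 2490) = 37.418
20 log₁₀(37.418) = 31.462 dB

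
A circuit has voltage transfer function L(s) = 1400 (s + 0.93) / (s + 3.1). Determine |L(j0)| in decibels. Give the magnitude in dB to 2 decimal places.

L(0) = 1400 × 0.93 / 3.1 = 420
20 log₁₀(420) = 52.465 dB

52.46 dB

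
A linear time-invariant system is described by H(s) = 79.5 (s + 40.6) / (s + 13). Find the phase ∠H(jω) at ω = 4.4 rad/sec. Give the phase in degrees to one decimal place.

∠(j4.4 + 40.6) = arctan(4.4/40.6) = 6.19°
∠(j4.4 + 13) = arctan(4.4/13) = 18.70°
∠H(j4.4) = 6.19° − 18.70° = -12.51°

-12.5°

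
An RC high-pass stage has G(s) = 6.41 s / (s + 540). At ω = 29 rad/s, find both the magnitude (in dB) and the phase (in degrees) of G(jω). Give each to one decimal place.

|G| = -9.3 dB, ∠G = 86.9 deg

|j29| = 29
|j29 + 540| = √(29² + 540²) = 540.8
|G(j29)| = 6.41 × 29 / 540.8 = 0.34375
20 log₁₀(0.34375) = -9.28 dB
∠(j29) = 90.00°
∠(j29 + 540) = arctan(29/540) = 3.07°
∠G(j29) = 90.00° − 3.07° = 86.93°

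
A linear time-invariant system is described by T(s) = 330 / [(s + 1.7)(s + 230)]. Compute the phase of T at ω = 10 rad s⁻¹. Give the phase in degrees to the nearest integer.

-83°

∠(j10 + 1.7) = arctan(10/1.7) = 80.35°
∠(j10 + 230) = arctan(10/230) = 2.49°
∠T(j10) = − (80.35° + 2.49°) = -82.84°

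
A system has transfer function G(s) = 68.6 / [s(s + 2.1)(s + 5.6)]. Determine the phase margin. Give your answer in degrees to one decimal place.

7.3°

Gain crossover: |G(jω)| = 1 at ω ≈ 2.97 rad s⁻¹.
∠G(j2.97) = −90° − arctan(2.97/2.1) − arctan(2.97/5.6) ≈ -172.72°
PM = 180° + (-172.72°) = 7.28°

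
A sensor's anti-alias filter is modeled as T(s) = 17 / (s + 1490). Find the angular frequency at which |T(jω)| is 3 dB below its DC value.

For a single-pole low-pass, the −3 dB point is at the pole: ω = 1490 rad/s.

1490 rad/s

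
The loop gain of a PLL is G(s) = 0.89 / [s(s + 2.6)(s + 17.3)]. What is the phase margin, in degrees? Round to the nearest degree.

Gain crossover: |G(jω)| = 1 at ω ≈ 0.0198 rad/s.
∠G(j0.0198) = −90° − arctan(0.0198/2.6) − arctan(0.0198/17.3) ≈ -90.50°
PM = 180° + (-90.50°) = 89.50°

89°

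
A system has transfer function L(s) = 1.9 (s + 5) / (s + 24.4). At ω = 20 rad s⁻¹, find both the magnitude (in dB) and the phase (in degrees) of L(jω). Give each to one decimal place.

|j20 + 5| = √(20² + 5²) = 20.62
|j20 + 24.4| = √(20² + 24.4²) = 31.55
|L(j20)| = 1.9 × 20.62 / 31.55 = 1.2415
20 log₁₀(1.2415) = 1.88 dB
∠(j20 + 5) = arctan(20/5) = 75.96°
∠(j20 + 24.4) = arctan(20/24.4) = 39.34°
∠L(j20) = 75.96° − 39.34° = 36.62°

|L| = 1.9 dB, ∠L = 36.6°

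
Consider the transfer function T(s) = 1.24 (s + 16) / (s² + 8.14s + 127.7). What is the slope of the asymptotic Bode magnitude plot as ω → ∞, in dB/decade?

With 1 zero and 2 poles, the high-frequency asymptotic slope is 20 × (1 − 2) = -20 dB/decade.

-20 dB/decade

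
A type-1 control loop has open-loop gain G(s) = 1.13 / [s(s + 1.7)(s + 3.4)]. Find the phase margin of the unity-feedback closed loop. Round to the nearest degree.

80°

Gain crossover: |G(jω)| = 1 at ω ≈ 0.194 rad s⁻¹.
∠G(j0.194) = −90° − arctan(0.194/1.7) − arctan(0.194/3.4) ≈ -99.77°
PM = 180° + (-99.77°) = 80.23°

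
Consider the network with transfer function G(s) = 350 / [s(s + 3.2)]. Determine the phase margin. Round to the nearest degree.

Gain crossover: |G(jω)| = 1 at ω ≈ 18.6 rad/s.
∠G(j18.6) = −90° − arctan(18.6/3.2) ≈ -170.22°
PM = 180° + (-170.22°) = 9.78°

10 deg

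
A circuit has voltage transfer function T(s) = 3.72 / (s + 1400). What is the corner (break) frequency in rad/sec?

1400 rad/sec

The single real pole at s = −1400 gives a corner at ω = 1400 rad/sec.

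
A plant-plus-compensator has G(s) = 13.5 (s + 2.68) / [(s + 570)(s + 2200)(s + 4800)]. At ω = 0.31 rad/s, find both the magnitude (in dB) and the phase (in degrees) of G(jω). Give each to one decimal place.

|G| = -164.4 dB, ∠G = 6.6°

|j0.31 + 2.68| = √(0.31² + 2.68²) = 2.698
|j0.31 + 570| = √(0.31² + 570²) = 570
|j0.31 + 2200| = √(0.31² + 2200²) = 2200
|j0.31 + 4800| = √(0.31² + 4800²) = 4800
|G(j0.31)| = 13.5 × 2.698 / (570 × 2200 × 4800) = 6.0508e-09
20 log₁₀(6.0508e-09) = -164.36 dB
∠(j0.31 + 2.68) = arctan(0.31/2.68) = 6.60°
∠(j0.31 + 570) = arctan(0.31/570) = 0.03°
∠(j0.31 + 2200) = arctan(0.31/2200) = 0.01°
∠(j0.31 + 4800) = arctan(0.31/4800) = 0.00°
∠G(j0.31) = 6.60° − (0.03° + 0.01° + 0.00°) = 6.56°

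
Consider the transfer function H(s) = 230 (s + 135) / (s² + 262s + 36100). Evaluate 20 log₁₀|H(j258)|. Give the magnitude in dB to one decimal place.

-0.9 dB

|j258 + 135| = √(258² + 135²) = 291.2
|(j258)² + 262(j258) + 36100| = |-30464 + j67596| = 7.414e+04
|H(j258)| = 230 × 291.2 / 7.414e+04 = 0.90328
20 log₁₀(0.90328) = -0.88 dB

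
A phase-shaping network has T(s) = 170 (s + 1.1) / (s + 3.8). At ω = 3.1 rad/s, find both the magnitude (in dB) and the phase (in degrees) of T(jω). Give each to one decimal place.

|T| = 41.1 dB, ∠T = 31.3°

|j3.1 + 1.1| = √(3.1² + 1.1²) = 3.289
|j3.1 + 3.8| = √(3.1² + 3.8²) = 4.904
|T(j3.1)| = 170 × 3.289 / 4.904 = 114.03
20 log₁₀(114.03) = 41.14 dB
∠(j3.1 + 1.1) = arctan(3.1/1.1) = 70.46°
∠(j3.1 + 3.8) = arctan(3.1/3.8) = 39.21°
∠T(j3.1) = 70.46° − 39.21° = 31.26°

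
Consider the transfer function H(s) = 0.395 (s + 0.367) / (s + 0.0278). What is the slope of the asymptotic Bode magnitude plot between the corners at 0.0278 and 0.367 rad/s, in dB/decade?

In this band the factors already past their corner are: pole at 0.0278; net slope = -20 dB/decade.

-20 dB/decade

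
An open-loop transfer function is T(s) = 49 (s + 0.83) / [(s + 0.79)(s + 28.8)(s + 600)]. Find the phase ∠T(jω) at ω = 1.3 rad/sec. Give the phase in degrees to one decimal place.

∠(j1.3 + 0.83) = arctan(1.3/0.83) = 57.44°
∠(j1.3 + 0.79) = arctan(1.3/0.79) = 58.71°
∠(j1.3 + 28.8) = arctan(1.3/28.8) = 2.58°
∠(j1.3 + 600) = arctan(1.3/600) = 0.12°
∠T(j1.3) = 57.44° − (58.71° + 2.58° + 0.12°) = -3.98°

-4.0°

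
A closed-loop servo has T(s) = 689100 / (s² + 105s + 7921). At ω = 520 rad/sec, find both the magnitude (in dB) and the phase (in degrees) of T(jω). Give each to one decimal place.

|(j520)² + 105(j520) + 7921| = |-2.6248e+05 + j54600| = 2.681e+05
|T(j520)| = 689100 / 2.681e+05 = 2.5703
20 log₁₀(2.5703) = 8.20 dB
∠[(j520)² + 105(j520) + 7921] = ∠[-2.6248e+05 + j54600] = 168.25°
∠T(j520) = −168.25° = -168.25°

|T| = 8.2 dB, ∠T = -168.2°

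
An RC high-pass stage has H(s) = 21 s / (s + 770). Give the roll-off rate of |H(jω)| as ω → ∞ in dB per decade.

With 1 zero and 1 pole, the high-frequency asymptotic slope is 20 × (1 − 1) = 0 dB/decade.

0 dB/decade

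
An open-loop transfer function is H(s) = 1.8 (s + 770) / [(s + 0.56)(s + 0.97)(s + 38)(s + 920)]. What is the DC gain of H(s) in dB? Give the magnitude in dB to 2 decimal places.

-22.74 dB

H(0) = 1.8 × 770 / (0.56 × 0.97 × 38 × 920) = 0.072985
20 log₁₀(0.072985) = -22.735 dB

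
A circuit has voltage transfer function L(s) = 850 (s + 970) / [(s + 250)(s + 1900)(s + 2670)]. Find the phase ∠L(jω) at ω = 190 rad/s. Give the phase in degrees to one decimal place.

∠(j190 + 970) = arctan(190/970) = 11.08°
∠(j190 + 250) = arctan(190/250) = 37.23°
∠(j190 + 1900) = arctan(190/1900) = 5.71°
∠(j190 + 2670) = arctan(190/2670) = 4.07°
∠L(j190) = 11.08° − (37.23° + 5.71° + 4.07°) = -35.93°

-35.9 deg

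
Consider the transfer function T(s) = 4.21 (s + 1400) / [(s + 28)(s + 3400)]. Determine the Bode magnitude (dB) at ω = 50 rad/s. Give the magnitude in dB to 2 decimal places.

|j50 + 1400| = √(50² + 1400²) = 1401
|j50 + 28| = √(50² + 28²) = 57.31
|j50 + 3400| = √(50² + 3400²) = 3400
|T(j50)| = 4.21 × 1401 / (57.31 × 3400) = 0.030266
20 log₁₀(0.030266) = -30.381 dB

-30.38 dB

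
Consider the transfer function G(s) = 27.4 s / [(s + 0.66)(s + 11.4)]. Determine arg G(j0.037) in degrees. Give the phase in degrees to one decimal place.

∠(j0.037) = 90.00°
∠(j0.037 + 0.66) = arctan(0.037/0.66) = 3.21°
∠(j0.037 + 11.4) = arctan(0.037/11.4) = 0.19°
∠G(j0.037) = 90.00° − (3.21° + 0.19°) = 86.61°

86.6°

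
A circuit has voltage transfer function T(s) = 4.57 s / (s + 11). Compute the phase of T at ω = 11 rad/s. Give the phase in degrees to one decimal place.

∠(j11) = 90.00°
∠(j11 + 11) = arctan(11/11) = 45.00°
∠T(j11) = 90.00° − 45.00° = 45.00°

45.0 deg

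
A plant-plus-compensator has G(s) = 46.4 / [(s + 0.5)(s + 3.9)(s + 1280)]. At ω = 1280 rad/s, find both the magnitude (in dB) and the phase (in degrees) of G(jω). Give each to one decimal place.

|G| = -156.1 dB, ∠G = -224.8 deg

|j1280 + 0.5| = √(1280² + 0.5²) = 1280
|j1280 + 3.9| = √(1280² + 3.9²) = 1280
|j1280 + 1280| = √(1280² + 1280²) = 1810
|G(j1280)| = 46.4 / (1280 × 1280 × 1810) = 1.5645e-08
20 log₁₀(1.5645e-08) = -156.11 dB
∠(j1280 + 0.5) = arctan(1280/0.5) = 89.98°
∠(j1280 + 3.9) = arctan(1280/3.9) = 89.83°
∠(j1280 + 1280) = arctan(1280/1280) = 45.00°
∠G(j1280) = − (89.98° + 89.83° + 45.00°) = -224.80°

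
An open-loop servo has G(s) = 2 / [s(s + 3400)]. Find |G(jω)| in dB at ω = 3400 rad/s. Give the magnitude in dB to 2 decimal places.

-138.25 dB

|j3400 + 3400| = √(3400² + 3400²) = 4808
|j3400| = 3400
|G(j3400)| = 2 / (4808 × 3400) = 1.2234e-07
20 log₁₀(1.2234e-07) = -138.249 dB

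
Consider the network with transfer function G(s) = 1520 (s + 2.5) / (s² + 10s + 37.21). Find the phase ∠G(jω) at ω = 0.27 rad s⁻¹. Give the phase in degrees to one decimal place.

2.0°

∠(j0.27 + 2.5) = arctan(0.27/2.5) = 6.16°
∠[(j0.27)² + 10(j0.27) + 37.21] = ∠[37.137 + j2.7] = 4.16°
∠G(j0.27) = 6.16° − 4.16° = 2.01°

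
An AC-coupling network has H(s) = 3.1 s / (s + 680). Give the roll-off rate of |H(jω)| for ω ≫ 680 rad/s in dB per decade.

0 dB/decade

With 1 zero and 1 pole, the high-frequency asymptotic slope is 20 × (1 − 1) = 0 dB/decade.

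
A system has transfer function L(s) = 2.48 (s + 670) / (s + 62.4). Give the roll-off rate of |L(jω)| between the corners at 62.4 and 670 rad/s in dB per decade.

In this band the factors already past their corner are: pole at 62.4; net slope = -20 dB/decade.

-20 dB/decade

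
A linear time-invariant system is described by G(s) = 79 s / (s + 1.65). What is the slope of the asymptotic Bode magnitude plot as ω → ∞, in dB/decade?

0 dB/decade

With 1 zero and 1 pole, the high-frequency asymptotic slope is 20 × (1 − 1) = 0 dB/decade.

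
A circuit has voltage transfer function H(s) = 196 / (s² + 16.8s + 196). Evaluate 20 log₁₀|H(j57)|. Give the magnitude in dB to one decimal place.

|(j57)² + 16.8(j57) + 196| = |-3053 + j957.6| = 3200
|H(j57)| = 196 / 3200 = 0.061257
20 log₁₀(0.061257) = -24.26 dB

-24.3 dB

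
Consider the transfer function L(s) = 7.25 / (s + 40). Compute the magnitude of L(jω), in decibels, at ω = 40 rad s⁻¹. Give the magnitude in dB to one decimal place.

-17.8 dB

|j40 + 40| = √(40² + 40²) = 56.57
|L(j40)| = 7.25 / 56.57 = 0.12816
20 log₁₀(0.12816) = -17.84 dB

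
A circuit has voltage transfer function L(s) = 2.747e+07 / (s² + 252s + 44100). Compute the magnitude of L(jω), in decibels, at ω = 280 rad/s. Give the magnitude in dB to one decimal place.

|(j280)² + 252(j280) + 44100| = |-34300 + j70560| = 7.846e+04
|L(j280)| = 2.747e+07 / 7.846e+04 = 350.14
20 log₁₀(350.14) = 50.88 dB

50.9 dB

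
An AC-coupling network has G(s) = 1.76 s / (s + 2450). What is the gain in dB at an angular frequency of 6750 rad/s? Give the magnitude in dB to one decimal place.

|j6750| = 6750
|j6750 + 2450| = √(6750² + 2450²) = 7181
|G(j6750)| = 1.76 × 6750 / 7181 = 1.6544
20 log₁₀(1.6544) = 4.37 dB

4.4 dB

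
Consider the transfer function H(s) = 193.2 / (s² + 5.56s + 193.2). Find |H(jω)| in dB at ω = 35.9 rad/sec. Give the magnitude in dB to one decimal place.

-15.2 dB

|(j35.9)² + 5.56(j35.9) + 193.2| = |-1095.6 + j199.6| = 1114
|H(j35.9)| = 193.2 / 1114 = 0.17348
20 log₁₀(0.17348) = -15.21 dB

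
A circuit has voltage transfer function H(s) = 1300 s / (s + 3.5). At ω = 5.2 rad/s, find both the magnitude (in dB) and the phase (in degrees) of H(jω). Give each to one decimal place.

|H| = 60.7 dB, ∠H = 33.9 deg

|j5.2| = 5.2
|j5.2 + 3.5| = √(5.2² + 3.5²) = 6.268
|H(j5.2)| = 1300 × 5.2 / 6.268 = 1078.5
20 log₁₀(1078.5) = 60.66 dB
∠(j5.2) = 90.00°
∠(j5.2 + 3.5) = arctan(5.2/3.5) = 56.06°
∠H(j5.2) = 90.00° − 56.06° = 33.94°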